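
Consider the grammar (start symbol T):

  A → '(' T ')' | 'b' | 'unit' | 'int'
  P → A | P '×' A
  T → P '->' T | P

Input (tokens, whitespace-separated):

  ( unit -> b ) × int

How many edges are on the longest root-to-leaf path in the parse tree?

[T [P [P [A ( [T [P [A unit]] -> [T [P [A b]]]] )]] × [A int]]]

8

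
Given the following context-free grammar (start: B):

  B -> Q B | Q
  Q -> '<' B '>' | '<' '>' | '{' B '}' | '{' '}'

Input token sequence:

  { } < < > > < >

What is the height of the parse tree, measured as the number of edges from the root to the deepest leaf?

[B [Q { }] [B [Q < [B [Q < >]] >] [B [Q < >]]]]

5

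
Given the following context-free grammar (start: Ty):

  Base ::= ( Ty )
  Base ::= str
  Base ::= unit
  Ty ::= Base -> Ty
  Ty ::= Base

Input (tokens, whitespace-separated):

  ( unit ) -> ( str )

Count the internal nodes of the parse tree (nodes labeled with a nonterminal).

8

[Ty [Base ( [Ty [Base unit]] )] -> [Ty [Base ( [Ty [Base str]] )]]]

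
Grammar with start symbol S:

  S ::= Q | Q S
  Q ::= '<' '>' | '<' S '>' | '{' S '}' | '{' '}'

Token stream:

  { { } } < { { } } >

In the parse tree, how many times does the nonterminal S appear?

[S [Q { [S [Q { }]] }] [S [Q < [S [Q { [S [Q { }]] }]] >]]]

5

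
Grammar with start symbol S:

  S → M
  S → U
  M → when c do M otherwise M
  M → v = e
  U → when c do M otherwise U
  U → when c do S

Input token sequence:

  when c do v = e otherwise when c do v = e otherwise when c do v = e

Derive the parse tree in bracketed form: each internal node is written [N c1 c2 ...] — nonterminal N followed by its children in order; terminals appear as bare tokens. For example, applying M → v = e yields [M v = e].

S
U
when c do M otherwise U
when c do v = e otherwise U
when c do v = e otherwise when c do M otherwise U
when c do v = e otherwise when c do v = e otherwise U
when c do v = e otherwise when c do v = e otherwise when c do S
when c do v = e otherwise when c do v = e otherwise when c do M
when c do v = e otherwise when c do v = e otherwise when c do v = e

[S [U when c do [M v = e] otherwise [U when c do [M v = e] otherwise [U when c do [S [M v = e]]]]]]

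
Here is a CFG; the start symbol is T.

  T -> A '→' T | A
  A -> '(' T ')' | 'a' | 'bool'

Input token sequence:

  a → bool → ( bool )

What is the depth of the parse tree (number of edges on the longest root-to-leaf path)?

6

[T [A a] → [T [A bool] → [T [A ( [T [A bool]] )]]]]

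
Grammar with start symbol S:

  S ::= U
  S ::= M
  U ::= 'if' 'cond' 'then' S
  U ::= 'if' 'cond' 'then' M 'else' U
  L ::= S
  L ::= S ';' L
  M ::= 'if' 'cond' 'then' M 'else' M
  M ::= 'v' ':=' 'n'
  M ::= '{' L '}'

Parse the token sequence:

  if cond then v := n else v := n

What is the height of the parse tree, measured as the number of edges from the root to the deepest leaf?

[S [M if cond then [M v := n] else [M v := n]]]

3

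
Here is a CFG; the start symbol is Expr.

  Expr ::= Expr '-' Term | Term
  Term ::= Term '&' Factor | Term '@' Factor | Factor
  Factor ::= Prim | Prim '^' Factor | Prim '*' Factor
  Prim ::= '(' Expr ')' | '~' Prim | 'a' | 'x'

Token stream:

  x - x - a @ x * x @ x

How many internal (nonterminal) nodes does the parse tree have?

[Expr [Expr [Expr [Term [Factor [Prim x]]]] - [Term [Factor [Prim x]]]] - [Term [Term [Term [Factor [Prim a]]] @ [Factor [Prim x] * [Factor [Prim x]]]] @ [Factor [Prim x]]]]

20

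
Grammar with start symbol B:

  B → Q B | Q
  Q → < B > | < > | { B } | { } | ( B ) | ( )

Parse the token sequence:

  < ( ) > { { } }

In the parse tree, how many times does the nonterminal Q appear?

4

[B [Q < [B [Q ( )]] >] [B [Q { [B [Q { }]] }]]]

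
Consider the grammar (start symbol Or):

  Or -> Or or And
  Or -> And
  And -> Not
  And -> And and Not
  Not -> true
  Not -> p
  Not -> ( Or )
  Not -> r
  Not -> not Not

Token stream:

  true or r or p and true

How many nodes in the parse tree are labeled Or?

3

[Or [Or [Or [And [Not true]]] or [And [Not r]]] or [And [And [Not p]] and [Not true]]]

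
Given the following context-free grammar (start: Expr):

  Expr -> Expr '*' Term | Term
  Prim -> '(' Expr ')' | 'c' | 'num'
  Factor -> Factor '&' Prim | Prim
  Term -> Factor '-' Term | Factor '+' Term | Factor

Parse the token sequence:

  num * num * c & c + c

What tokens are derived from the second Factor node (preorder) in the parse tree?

num

[Expr [Expr [Expr [Term [Factor [Prim num]]]] * [Term [Factor [Prim num]]]] * [Term [Factor [Factor [Prim c]] & [Prim c]] + [Term [Factor [Prim c]]]]]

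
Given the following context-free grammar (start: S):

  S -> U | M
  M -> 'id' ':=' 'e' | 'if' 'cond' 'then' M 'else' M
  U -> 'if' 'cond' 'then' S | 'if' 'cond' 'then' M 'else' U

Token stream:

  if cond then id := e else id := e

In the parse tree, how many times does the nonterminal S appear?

1

[S [M if cond then [M id := e] else [M id := e]]]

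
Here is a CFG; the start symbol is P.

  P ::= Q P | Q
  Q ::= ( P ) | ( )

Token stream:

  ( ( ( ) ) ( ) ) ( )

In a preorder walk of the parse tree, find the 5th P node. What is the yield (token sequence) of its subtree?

[P [Q ( [P [Q ( [P [Q ( )]] )] [P [Q ( )]]] )] [P [Q ( )]]]

( )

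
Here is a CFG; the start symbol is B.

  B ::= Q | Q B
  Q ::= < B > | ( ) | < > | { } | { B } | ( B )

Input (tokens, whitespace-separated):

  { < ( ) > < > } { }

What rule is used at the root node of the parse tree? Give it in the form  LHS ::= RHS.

B ::= Q B

[B [Q { [B [Q < [B [Q ( )]] >] [B [Q < >]]] }] [B [Q { }]]]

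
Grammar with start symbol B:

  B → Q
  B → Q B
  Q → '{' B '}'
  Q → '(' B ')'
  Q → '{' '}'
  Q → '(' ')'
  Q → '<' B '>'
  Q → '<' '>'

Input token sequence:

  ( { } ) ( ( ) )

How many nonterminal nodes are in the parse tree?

[B [Q ( [B [Q { }]] )] [B [Q ( [B [Q ( )]] )]]]

8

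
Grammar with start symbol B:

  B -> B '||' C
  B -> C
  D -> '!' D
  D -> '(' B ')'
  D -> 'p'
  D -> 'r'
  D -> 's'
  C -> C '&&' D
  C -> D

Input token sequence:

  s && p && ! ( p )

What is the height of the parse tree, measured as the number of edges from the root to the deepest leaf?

7

[B [C [C [C [D s]] && [D p]] && [D ! [D ( [B [C [D p]]] )]]]]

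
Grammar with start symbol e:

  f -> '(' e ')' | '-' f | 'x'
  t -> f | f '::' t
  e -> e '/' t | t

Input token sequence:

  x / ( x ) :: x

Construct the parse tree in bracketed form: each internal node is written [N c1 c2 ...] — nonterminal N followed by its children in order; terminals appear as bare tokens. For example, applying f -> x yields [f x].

[e [e [t [f x]]] / [t [f ( [e [t [f x]]] )] :: [t [f x]]]]

e
e / t
t / t
f / t
x / t
x / f :: t
x / ( e ) :: t
x / ( t ) :: t
x / ( f ) :: t
x / ( x ) :: t
x / ( x ) :: f
x / ( x ) :: x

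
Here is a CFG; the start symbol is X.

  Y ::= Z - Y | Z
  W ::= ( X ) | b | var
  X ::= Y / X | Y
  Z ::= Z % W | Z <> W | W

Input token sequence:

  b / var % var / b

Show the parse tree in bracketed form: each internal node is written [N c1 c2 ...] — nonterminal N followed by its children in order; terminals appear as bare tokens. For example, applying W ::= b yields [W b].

X
Y / X
Z / X
W / X
b / X
b / Y / X
b / Z / X
b / Z % W / X
b / W % W / X
b / var % W / X
b / var % var / X
b / var % var / Y
b / var % var / Z
b / var % var / W
b / var % var / b

[X [Y [Z [W b]]] / [X [Y [Z [Z [W var]] % [W var]]] / [X [Y [Z [W b]]]]]]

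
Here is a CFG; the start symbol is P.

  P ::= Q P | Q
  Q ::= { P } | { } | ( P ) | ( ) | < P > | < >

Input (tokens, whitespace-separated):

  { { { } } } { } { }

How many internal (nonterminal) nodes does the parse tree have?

[P [Q { [P [Q { [P [Q { }]] }]] }] [P [Q { }] [P [Q { }]]]]

10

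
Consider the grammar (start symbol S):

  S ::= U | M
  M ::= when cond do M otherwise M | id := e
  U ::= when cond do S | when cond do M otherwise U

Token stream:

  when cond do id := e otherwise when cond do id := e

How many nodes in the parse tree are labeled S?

[S [U when cond do [M id := e] otherwise [U when cond do [S [M id := e]]]]]

2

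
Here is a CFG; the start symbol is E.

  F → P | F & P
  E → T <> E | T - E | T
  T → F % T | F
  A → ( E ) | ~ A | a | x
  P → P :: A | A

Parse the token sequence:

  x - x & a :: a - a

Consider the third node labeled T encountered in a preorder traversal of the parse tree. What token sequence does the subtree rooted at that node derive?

a

[E [T [F [P [A x]]]] - [E [T [F [F [P [A x]]] & [P [P [A a]] :: [A a]]]] - [E [T [F [P [A a]]]]]]]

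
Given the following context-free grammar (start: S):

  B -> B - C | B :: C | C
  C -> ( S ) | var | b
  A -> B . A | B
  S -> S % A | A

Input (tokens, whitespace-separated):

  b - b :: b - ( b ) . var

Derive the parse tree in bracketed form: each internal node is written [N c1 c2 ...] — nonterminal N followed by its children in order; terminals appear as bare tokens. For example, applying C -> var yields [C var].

S
A
B . A
B - C . A
B :: C - C . A
B - C :: C - C . A
C - C :: C - C . A
b - C :: C - C . A
b - b :: C - C . A
b - b :: b - C . A
b - b :: b - ( S ) . A
b - b :: b - ( A ) . A
b - b :: b - ( B ) . A
b - b :: b - ( C ) . A
b - b :: b - ( b ) . A
b - b :: b - ( b ) . B
b - b :: b - ( b ) . C
b - b :: b - ( b ) . var

[S [A [B [B [B [B [C b]] - [C b]] :: [C b]] - [C ( [S [A [B [C b]]]] )]] . [A [B [C var]]]]]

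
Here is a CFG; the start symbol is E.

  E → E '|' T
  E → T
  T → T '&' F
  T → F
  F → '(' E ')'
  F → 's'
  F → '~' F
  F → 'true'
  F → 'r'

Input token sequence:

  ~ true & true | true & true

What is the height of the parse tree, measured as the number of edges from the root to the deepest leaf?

[E [E [T [T [F ~ [F true]]] & [F true]]] | [T [T [F true]] & [F true]]]

6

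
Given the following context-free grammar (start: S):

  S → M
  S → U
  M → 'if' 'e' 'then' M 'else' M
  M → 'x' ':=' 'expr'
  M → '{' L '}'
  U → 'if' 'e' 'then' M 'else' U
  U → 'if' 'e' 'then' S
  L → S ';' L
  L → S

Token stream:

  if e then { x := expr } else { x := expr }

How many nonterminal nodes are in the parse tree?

[S [M if e then [M { [L [S [M x := expr]]] }] else [M { [L [S [M x := expr]]] }]]]

10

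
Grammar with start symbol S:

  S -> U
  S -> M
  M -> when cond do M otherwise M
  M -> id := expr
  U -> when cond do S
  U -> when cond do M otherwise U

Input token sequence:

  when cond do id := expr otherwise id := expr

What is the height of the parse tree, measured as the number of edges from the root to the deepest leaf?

3

[S [M when cond do [M id := expr] otherwise [M id := expr]]]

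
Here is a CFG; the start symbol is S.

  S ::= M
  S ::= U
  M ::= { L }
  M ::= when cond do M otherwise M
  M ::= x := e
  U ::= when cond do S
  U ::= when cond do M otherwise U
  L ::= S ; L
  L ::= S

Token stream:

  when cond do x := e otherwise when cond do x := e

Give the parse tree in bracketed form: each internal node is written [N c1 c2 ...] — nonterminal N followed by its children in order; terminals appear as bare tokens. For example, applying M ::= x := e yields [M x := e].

S
U
when cond do M otherwise U
when cond do x := e otherwise U
when cond do x := e otherwise when cond do S
when cond do x := e otherwise when cond do M
when cond do x := e otherwise when cond do x := e

[S [U when cond do [M x := e] otherwise [U when cond do [S [M x := e]]]]]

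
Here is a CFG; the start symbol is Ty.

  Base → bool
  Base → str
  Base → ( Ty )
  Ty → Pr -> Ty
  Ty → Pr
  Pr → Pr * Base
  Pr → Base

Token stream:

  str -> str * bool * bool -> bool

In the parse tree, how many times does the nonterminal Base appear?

5

[Ty [Pr [Base str]] -> [Ty [Pr [Pr [Pr [Base str]] * [Base bool]] * [Base bool]] -> [Ty [Pr [Base bool]]]]]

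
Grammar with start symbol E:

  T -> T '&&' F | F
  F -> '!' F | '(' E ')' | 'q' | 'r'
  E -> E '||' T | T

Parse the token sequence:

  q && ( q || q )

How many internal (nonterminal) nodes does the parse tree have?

11

[E [T [T [F q]] && [F ( [E [E [T [F q]]] || [T [F q]]] )]]]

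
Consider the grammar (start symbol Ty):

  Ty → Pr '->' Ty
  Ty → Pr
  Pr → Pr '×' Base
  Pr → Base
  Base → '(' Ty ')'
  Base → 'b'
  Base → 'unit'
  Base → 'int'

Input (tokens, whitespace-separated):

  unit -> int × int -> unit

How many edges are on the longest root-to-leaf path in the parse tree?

5

[Ty [Pr [Base unit]] -> [Ty [Pr [Pr [Base int]] × [Base int]] -> [Ty [Pr [Base unit]]]]]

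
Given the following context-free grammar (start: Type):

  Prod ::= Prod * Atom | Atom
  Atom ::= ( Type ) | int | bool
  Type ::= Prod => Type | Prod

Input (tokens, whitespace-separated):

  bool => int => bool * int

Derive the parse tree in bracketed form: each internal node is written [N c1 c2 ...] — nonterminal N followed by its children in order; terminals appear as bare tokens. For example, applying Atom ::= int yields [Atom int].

Type
Prod => Type
Atom => Type
bool => Type
bool => Prod => Type
bool => Atom => Type
bool => int => Type
bool => int => Prod
bool => int => Prod * Atom
bool => int => Atom * Atom
bool => int => bool * Atom
bool => int => bool * int

[Type [Prod [Atom bool]] => [Type [Prod [Atom int]] => [Type [Prod [Prod [Atom bool]] * [Atom int]]]]]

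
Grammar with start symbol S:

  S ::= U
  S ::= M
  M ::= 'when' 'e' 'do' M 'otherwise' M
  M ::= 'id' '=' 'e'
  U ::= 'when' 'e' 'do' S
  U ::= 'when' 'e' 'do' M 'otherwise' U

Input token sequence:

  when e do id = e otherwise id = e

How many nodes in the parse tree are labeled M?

3

[S [M when e do [M id = e] otherwise [M id = e]]]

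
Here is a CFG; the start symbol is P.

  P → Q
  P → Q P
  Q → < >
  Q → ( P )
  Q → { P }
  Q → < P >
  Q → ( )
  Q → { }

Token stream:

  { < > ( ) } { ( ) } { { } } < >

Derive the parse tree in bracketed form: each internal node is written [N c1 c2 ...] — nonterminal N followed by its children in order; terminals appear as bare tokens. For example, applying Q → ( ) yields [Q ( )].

P
Q P
{ P } P
{ Q P } P
{ < > P } P
{ < > Q } P
{ < > ( ) } P
{ < > ( ) } Q P
{ < > ( ) } { P } P
{ < > ( ) } { Q } P
{ < > ( ) } { ( ) } P
{ < > ( ) } { ( ) } Q P
{ < > ( ) } { ( ) } { P } P
{ < > ( ) } { ( ) } { Q } P
{ < > ( ) } { ( ) } { { } } P
{ < > ( ) } { ( ) } { { } } Q
{ < > ( ) } { ( ) } { { } } < >

[P [Q { [P [Q < >] [P [Q ( )]]] }] [P [Q { [P [Q ( )]] }] [P [Q { [P [Q { }]] }] [P [Q < >]]]]]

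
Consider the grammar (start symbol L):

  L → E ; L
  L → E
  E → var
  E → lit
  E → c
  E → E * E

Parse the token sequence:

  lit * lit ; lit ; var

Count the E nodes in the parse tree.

[L [E [E lit] * [E lit]] ; [L [E lit] ; [L [E var]]]]

5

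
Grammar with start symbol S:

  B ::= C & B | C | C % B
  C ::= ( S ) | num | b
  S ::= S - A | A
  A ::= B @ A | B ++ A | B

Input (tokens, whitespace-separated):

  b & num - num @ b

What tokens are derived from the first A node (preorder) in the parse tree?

b & num

[S [S [A [B [C b] & [B [C num]]]]] - [A [B [C num]] @ [A [B [C b]]]]]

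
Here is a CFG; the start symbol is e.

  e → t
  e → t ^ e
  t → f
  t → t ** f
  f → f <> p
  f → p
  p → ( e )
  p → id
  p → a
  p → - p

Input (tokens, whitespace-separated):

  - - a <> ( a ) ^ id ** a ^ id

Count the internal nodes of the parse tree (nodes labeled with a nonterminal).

[e [t [f [f [p - [p - [p a]]]] <> [p ( [e [t [f [p a]]]] )]]] ^ [e [t [t [f [p id]]] ** [f [p a]]] ^ [e [t [f [p id]]]]]]

23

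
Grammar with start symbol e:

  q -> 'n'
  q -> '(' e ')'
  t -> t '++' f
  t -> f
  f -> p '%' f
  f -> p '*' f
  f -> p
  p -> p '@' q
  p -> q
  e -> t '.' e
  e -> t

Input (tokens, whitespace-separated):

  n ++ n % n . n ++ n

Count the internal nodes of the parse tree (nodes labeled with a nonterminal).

[e [t [t [f [p [q n]]]] ++ [f [p [q n]] % [f [p [q n]]]]] . [e [t [t [f [p [q n]]]] ++ [f [p [q n]]]]]]

21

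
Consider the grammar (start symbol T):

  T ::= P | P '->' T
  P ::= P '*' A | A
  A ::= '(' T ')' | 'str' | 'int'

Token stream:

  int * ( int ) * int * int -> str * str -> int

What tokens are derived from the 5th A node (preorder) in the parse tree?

[T [P [P [P [P [A int]] * [A ( [T [P [A int]]] )]] * [A int]] * [A int]] -> [T [P [P [A str]] * [A str]] -> [T [P [A int]]]]]

int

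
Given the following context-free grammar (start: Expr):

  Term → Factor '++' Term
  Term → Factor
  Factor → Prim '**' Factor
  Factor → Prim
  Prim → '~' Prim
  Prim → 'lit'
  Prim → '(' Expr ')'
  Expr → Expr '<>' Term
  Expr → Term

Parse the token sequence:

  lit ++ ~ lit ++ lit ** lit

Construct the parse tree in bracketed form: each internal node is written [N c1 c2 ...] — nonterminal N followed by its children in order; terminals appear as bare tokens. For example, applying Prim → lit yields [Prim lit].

[Expr [Term [Factor [Prim lit]] ++ [Term [Factor [Prim ~ [Prim lit]]] ++ [Term [Factor [Prim lit] ** [Factor [Prim lit]]]]]]]

Expr
Term
Factor ++ Term
Prim ++ Term
lit ++ Term
lit ++ Factor ++ Term
lit ++ Prim ++ Term
lit ++ ~ Prim ++ Term
lit ++ ~ lit ++ Term
lit ++ ~ lit ++ Factor
lit ++ ~ lit ++ Prim ** Factor
lit ++ ~ lit ++ lit ** Factor
lit ++ ~ lit ++ lit ** Prim
lit ++ ~ lit ++ lit ** lit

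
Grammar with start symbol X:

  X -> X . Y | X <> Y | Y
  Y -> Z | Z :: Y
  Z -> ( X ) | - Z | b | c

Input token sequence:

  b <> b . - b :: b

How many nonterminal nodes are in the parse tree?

12

[X [X [X [Y [Z b]]] <> [Y [Z b]]] . [Y [Z - [Z b]] :: [Y [Z b]]]]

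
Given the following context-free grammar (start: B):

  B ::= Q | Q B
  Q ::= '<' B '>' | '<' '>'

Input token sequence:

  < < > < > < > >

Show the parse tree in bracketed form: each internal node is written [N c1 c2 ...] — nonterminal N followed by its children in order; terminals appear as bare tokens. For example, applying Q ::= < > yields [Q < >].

B
Q
< B >
< Q B >
< < > B >
< < > Q B >
< < > < > B >
< < > < > Q >
< < > < > < > >

[B [Q < [B [Q < >] [B [Q < >] [B [Q < >]]]] >]]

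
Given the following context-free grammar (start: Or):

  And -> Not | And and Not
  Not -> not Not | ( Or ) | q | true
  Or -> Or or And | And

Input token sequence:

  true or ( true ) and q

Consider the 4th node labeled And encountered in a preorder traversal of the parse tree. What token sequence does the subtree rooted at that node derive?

true

[Or [Or [And [Not true]]] or [And [And [Not ( [Or [And [Not true]]] )]] and [Not q]]]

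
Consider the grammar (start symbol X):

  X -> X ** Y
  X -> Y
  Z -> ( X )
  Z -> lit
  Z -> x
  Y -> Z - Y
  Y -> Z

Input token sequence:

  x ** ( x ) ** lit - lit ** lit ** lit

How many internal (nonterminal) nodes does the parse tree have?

20

[X [X [X [X [X [Y [Z x]]] ** [Y [Z ( [X [Y [Z x]]] )]]] ** [Y [Z lit] - [Y [Z lit]]]] ** [Y [Z lit]]] ** [Y [Z lit]]]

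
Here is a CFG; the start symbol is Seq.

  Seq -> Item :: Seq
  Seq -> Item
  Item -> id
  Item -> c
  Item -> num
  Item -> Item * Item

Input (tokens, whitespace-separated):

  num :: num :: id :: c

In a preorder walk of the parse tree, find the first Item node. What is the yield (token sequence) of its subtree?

[Seq [Item num] :: [Seq [Item num] :: [Seq [Item id] :: [Seq [Item c]]]]]

num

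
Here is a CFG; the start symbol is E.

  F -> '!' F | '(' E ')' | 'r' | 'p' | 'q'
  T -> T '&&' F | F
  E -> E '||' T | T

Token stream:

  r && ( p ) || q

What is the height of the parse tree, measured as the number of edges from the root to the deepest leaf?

7

[E [E [T [T [F r]] && [F ( [E [T [F p]]] )]]] || [T [F q]]]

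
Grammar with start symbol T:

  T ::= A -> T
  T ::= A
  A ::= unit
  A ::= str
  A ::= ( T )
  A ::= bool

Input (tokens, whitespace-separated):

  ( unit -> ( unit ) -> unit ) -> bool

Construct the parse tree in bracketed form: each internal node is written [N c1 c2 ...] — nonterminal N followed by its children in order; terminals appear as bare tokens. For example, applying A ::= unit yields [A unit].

[T [A ( [T [A unit] -> [T [A ( [T [A unit]] )] -> [T [A unit]]]] )] -> [T [A bool]]]

T
A -> T
( T ) -> T
( A -> T ) -> T
( unit -> T ) -> T
( unit -> A -> T ) -> T
( unit -> ( T ) -> T ) -> T
( unit -> ( A ) -> T ) -> T
( unit -> ( unit ) -> T ) -> T
( unit -> ( unit ) -> A ) -> T
( unit -> ( unit ) -> unit ) -> T
( unit -> ( unit ) -> unit ) -> A
( unit -> ( unit ) -> unit ) -> bool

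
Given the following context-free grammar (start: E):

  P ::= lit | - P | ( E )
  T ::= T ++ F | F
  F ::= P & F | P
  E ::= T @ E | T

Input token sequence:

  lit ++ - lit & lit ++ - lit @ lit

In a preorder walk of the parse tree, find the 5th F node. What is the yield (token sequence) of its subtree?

[E [T [T [T [F [P lit]]] ++ [F [P - [P lit]] & [F [P lit]]]] ++ [F [P - [P lit]]]] @ [E [T [F [P lit]]]]]

lit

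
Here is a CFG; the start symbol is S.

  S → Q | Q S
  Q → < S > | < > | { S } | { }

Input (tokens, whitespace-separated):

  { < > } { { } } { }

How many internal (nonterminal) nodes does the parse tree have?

10

[S [Q { [S [Q < >]] }] [S [Q { [S [Q { }]] }] [S [Q { }]]]]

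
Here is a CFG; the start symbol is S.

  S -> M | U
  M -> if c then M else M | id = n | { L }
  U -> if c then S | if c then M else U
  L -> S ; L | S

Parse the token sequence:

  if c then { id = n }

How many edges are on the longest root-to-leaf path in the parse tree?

7

[S [U if c then [S [M { [L [S [M id = n]]] }]]]]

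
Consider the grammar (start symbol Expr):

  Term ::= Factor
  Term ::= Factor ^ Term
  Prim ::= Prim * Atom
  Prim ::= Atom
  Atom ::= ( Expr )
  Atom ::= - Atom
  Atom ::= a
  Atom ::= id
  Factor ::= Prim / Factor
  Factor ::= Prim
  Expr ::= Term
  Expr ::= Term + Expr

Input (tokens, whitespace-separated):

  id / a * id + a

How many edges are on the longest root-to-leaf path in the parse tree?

7

[Expr [Term [Factor [Prim [Atom id]] / [Factor [Prim [Prim [Atom a]] * [Atom id]]]]] + [Expr [Term [Factor [Prim [Atom a]]]]]]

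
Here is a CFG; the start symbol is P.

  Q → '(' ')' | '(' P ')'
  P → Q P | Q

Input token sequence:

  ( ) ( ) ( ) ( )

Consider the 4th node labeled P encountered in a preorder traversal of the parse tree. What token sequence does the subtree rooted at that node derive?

[P [Q ( )] [P [Q ( )] [P [Q ( )] [P [Q ( )]]]]]

( )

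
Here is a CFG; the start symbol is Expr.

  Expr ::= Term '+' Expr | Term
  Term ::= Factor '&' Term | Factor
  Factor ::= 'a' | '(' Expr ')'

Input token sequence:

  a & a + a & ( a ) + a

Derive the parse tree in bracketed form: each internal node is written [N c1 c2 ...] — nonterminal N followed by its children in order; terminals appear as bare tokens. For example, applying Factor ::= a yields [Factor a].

[Expr [Term [Factor a] & [Term [Factor a]]] + [Expr [Term [Factor a] & [Term [Factor ( [Expr [Term [Factor a]]] )]]] + [Expr [Term [Factor a]]]]]

Expr
Term + Expr
Factor & Term + Expr
a & Term + Expr
a & Factor + Expr
a & a + Expr
a & a + Term + Expr
a & a + Factor & Term + Expr
a & a + a & Term + Expr
a & a + a & Factor + Expr
a & a + a & ( Expr ) + Expr
a & a + a & ( Term ) + Expr
a & a + a & ( Factor ) + Expr
a & a + a & ( a ) + Expr
a & a + a & ( a ) + Term
a & a + a & ( a ) + Factor
a & a + a & ( a ) + a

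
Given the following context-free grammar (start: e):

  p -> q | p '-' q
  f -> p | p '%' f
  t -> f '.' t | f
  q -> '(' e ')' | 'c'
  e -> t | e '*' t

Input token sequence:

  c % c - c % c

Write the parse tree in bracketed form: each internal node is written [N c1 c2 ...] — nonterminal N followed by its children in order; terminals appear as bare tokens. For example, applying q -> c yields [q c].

[e [t [f [p [q c]] % [f [p [p [q c]] - [q c]] % [f [p [q c]]]]]]]

e
t
f
p % f
q % f
c % f
c % p % f
c % p - q % f
c % q - q % f
c % c - q % f
c % c - c % f
c % c - c % p
c % c - c % q
c % c - c % c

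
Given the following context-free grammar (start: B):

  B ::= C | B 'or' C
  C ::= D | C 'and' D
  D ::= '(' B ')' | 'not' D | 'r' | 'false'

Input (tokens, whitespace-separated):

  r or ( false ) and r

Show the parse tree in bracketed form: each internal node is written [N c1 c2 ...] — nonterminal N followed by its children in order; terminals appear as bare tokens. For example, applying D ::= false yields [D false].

B
B or C
C or C
D or C
r or C
r or C and D
r or D and D
r or ( B ) and D
r or ( C ) and D
r or ( D ) and D
r or ( false ) and D
r or ( false ) and r

[B [B [C [D r]]] or [C [C [D ( [B [C [D false]]] )]] and [D r]]]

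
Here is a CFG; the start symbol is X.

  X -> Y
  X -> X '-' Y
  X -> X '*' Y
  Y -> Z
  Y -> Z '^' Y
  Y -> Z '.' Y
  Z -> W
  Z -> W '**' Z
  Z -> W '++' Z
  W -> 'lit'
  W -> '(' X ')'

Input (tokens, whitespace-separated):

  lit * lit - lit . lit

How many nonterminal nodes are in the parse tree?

[X [X [X [Y [Z [W lit]]]] * [Y [Z [W lit]]]] - [Y [Z [W lit]] . [Y [Z [W lit]]]]]

15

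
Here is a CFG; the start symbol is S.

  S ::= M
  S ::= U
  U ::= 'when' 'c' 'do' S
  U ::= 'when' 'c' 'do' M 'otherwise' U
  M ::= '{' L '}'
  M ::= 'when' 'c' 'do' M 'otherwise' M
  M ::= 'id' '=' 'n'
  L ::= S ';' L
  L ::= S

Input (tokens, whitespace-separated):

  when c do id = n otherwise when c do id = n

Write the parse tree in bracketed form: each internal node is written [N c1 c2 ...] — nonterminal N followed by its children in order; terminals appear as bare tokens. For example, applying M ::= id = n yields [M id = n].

S
U
when c do M otherwise U
when c do id = n otherwise U
when c do id = n otherwise when c do S
when c do id = n otherwise when c do M
when c do id = n otherwise when c do id = n

[S [U when c do [M id = n] otherwise [U when c do [S [M id = n]]]]]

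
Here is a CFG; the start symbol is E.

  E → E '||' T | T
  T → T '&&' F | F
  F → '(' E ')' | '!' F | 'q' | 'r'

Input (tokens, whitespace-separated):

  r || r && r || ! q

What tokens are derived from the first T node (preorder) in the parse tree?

r

[E [E [E [T [F r]]] || [T [T [F r]] && [F r]]] || [T [F ! [F q]]]]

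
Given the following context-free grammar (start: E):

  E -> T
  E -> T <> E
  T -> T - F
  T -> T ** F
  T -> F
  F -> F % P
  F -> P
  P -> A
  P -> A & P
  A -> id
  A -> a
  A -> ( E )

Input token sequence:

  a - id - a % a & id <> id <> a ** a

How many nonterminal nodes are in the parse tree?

32

[E [T [T [T [F [P [A a]]]] - [F [P [A id]]]] - [F [F [P [A a]]] % [P [A a] & [P [A id]]]]] <> [E [T [F [P [A id]]]] <> [E [T [T [F [P [A a]]]] ** [F [P [A a]]]]]]]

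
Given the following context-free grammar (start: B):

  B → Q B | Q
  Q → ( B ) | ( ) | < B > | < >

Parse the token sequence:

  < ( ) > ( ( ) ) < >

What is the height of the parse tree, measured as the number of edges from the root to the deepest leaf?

5

[B [Q < [B [Q ( )]] >] [B [Q ( [B [Q ( )]] )] [B [Q < >]]]]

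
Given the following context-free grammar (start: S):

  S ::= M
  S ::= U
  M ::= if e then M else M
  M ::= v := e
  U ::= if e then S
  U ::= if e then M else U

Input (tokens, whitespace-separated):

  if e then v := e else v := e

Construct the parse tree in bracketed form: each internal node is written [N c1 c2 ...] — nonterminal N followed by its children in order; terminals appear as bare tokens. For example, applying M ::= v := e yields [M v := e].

S
M
if e then M else M
if e then v := e else M
if e then v := e else v := e

[S [M if e then [M v := e] else [M v := e]]]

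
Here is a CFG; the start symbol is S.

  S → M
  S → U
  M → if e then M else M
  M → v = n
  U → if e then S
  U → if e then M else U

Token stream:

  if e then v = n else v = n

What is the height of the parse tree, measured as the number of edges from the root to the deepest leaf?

[S [M if e then [M v = n] else [M v = n]]]

3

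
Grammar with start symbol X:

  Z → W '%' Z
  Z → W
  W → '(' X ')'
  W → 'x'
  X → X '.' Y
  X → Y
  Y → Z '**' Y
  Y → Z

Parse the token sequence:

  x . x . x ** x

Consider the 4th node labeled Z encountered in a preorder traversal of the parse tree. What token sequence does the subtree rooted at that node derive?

x

[X [X [X [Y [Z [W x]]]] . [Y [Z [W x]]]] . [Y [Z [W x]] ** [Y [Z [W x]]]]]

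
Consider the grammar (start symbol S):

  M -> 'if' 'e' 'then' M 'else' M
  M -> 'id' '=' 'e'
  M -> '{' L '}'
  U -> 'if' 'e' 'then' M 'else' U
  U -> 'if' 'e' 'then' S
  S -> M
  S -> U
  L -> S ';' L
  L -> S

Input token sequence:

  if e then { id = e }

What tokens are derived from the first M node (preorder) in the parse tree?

[S [U if e then [S [M { [L [S [M id = e]]] }]]]]

{ id = e }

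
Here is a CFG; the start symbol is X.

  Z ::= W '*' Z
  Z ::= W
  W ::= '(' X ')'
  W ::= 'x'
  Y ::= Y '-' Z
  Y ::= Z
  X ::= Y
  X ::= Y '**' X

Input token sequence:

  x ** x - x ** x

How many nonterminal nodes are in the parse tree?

15

[X [Y [Z [W x]]] ** [X [Y [Y [Z [W x]]] - [Z [W x]]] ** [X [Y [Z [W x]]]]]]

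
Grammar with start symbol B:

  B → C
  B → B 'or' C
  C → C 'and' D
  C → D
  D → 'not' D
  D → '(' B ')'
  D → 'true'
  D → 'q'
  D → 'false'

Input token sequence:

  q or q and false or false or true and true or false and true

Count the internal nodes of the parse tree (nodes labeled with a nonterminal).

[B [B [B [B [B [C [D q]]] or [C [C [D q]] and [D false]]] or [C [D false]]] or [C [C [D true]] and [D true]]] or [C [C [D false]] and [D true]]]

21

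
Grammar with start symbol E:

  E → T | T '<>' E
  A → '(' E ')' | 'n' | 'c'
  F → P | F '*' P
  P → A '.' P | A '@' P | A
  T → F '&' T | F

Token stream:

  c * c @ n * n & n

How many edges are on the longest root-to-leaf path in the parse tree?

[E [T [F [F [F [P [A c]]] * [P [A c] @ [P [A n]]]] * [P [A n]]] & [T [F [P [A n]]]]]]

7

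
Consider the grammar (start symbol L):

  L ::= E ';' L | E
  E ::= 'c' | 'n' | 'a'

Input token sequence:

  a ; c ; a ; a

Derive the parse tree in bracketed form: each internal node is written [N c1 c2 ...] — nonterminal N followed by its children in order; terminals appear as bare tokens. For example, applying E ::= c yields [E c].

[L [E a] ; [L [E c] ; [L [E a] ; [L [E a]]]]]

L
E ; L
a ; L
a ; E ; L
a ; c ; L
a ; c ; E ; L
a ; c ; a ; L
a ; c ; a ; E
a ; c ; a ; a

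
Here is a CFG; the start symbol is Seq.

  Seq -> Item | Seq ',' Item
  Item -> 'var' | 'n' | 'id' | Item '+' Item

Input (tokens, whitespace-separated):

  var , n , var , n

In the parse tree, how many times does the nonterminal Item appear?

4

[Seq [Seq [Seq [Seq [Item var]] , [Item n]] , [Item var]] , [Item n]]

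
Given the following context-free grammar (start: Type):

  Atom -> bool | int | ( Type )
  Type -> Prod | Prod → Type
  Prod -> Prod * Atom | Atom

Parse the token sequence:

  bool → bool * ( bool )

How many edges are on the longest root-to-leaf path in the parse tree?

7

[Type [Prod [Atom bool]] → [Type [Prod [Prod [Atom bool]] * [Atom ( [Type [Prod [Atom bool]]] )]]]]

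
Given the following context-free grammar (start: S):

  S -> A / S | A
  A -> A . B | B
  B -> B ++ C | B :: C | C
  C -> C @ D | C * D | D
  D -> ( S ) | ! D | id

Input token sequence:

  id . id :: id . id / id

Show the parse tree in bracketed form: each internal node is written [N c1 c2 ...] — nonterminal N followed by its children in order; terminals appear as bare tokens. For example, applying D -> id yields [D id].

[S [A [A [A [B [C [D id]]]] . [B [B [C [D id]]] :: [C [D id]]]] . [B [C [D id]]]] / [S [A [B [C [D id]]]]]]

S
A / S
A . B / S
A . B . B / S
B . B . B / S
C . B . B / S
D . B . B / S
id . B . B / S
id . B :: C . B / S
id . C :: C . B / S
id . D :: C . B / S
id . id :: C . B / S
id . id :: D . B / S
id . id :: id . B / S
id . id :: id . C / S
id . id :: id . D / S
id . id :: id . id / S
id . id :: id . id / A
id . id :: id . id / B
id . id :: id . id / C
id . id :: id . id / D
id . id :: id . id / id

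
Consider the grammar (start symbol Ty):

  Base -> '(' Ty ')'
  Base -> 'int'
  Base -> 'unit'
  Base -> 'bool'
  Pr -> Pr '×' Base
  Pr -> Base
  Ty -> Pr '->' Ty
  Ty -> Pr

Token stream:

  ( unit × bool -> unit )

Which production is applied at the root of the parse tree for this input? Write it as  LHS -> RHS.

Ty -> Pr

[Ty [Pr [Base ( [Ty [Pr [Pr [Base unit]] × [Base bool]] -> [Ty [Pr [Base unit]]]] )]]]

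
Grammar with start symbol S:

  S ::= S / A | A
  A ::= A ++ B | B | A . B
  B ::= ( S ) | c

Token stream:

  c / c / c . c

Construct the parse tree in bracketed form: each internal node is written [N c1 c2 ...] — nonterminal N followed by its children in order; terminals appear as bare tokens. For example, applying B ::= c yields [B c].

[S [S [S [A [B c]]] / [A [B c]]] / [A [A [B c]] . [B c]]]

S
S / A
S / A / A
A / A / A
B / A / A
c / A / A
c / B / A
c / c / A
c / c / A . B
c / c / B . B
c / c / c . B
c / c / c . c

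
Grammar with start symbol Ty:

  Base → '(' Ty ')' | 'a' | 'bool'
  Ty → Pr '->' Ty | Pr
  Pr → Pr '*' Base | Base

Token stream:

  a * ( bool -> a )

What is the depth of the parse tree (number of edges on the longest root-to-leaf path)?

[Ty [Pr [Pr [Base a]] * [Base ( [Ty [Pr [Base bool]] -> [Ty [Pr [Base a]]]] )]]]

7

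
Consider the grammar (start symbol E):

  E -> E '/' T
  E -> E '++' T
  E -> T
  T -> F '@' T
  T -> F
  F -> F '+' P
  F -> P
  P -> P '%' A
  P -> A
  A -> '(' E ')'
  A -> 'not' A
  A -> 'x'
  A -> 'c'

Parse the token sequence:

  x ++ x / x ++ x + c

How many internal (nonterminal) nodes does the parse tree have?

23

[E [E [E [E [T [F [P [A x]]]]] ++ [T [F [P [A x]]]]] / [T [F [P [A x]]]]] ++ [T [F [F [P [A x]]] + [P [A c]]]]]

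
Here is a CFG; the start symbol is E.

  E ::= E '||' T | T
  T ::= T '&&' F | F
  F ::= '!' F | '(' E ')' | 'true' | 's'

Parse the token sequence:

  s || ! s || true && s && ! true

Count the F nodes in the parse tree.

7

[E [E [E [T [F s]]] || [T [F ! [F s]]]] || [T [T [T [F true]] && [F s]] && [F ! [F true]]]]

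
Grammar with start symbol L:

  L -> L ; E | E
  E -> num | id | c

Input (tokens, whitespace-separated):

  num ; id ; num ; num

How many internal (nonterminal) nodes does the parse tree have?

8

[L [L [L [L [E num]] ; [E id]] ; [E num]] ; [E num]]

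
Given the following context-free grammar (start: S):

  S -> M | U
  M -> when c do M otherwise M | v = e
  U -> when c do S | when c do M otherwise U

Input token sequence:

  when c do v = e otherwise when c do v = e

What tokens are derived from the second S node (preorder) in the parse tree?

[S [U when c do [M v = e] otherwise [U when c do [S [M v = e]]]]]

v = e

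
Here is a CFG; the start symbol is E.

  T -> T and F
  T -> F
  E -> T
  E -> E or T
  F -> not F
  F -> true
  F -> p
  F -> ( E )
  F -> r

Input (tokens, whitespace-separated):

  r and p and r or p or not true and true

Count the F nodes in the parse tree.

[E [E [E [T [T [T [F r]] and [F p]] and [F r]]] or [T [F p]]] or [T [T [F not [F true]]] and [F true]]]

7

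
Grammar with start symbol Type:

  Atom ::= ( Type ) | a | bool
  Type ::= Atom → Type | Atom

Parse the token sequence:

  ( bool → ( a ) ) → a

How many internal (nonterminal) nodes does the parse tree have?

[Type [Atom ( [Type [Atom bool] → [Type [Atom ( [Type [Atom a]] )]]] )] → [Type [Atom a]]]

10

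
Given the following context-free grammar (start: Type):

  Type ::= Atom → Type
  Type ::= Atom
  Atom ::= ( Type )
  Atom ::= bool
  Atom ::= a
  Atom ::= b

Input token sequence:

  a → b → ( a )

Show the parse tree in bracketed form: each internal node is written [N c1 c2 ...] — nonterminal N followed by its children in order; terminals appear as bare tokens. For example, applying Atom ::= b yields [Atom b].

[Type [Atom a] → [Type [Atom b] → [Type [Atom ( [Type [Atom a]] )]]]]

Type
Atom → Type
a → Type
a → Atom → Type
a → b → Type
a → b → Atom
a → b → ( Type )
a → b → ( Atom )
a → b → ( a )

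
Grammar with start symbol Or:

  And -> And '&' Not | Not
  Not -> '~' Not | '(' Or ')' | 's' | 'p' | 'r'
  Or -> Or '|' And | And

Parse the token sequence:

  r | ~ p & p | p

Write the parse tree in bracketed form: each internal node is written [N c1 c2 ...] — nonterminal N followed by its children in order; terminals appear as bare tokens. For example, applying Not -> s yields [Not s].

Or
Or | And
Or | And | And
And | And | And
Not | And | And
r | And | And
r | And & Not | And
r | Not & Not | And
r | ~ Not & Not | And
r | ~ p & Not | And
r | ~ p & p | And
r | ~ p & p | Not
r | ~ p & p | p

[Or [Or [Or [And [Not r]]] | [And [And [Not ~ [Not p]]] & [Not p]]] | [And [Not p]]]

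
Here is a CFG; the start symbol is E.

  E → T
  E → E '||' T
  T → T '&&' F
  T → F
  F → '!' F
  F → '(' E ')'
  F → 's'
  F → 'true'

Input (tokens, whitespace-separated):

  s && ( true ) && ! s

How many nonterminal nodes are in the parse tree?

11

[E [T [T [T [F s]] && [F ( [E [T [F true]]] )]] && [F ! [F s]]]]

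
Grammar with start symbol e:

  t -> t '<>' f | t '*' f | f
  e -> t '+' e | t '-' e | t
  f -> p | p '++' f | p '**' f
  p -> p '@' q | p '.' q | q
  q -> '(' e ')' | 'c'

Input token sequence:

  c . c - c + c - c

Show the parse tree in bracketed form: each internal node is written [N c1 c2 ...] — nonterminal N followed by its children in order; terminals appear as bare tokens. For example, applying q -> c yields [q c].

[e [t [f [p [p [q c]] . [q c]]]] - [e [t [f [p [q c]]]] + [e [t [f [p [q c]]]] - [e [t [f [p [q c]]]]]]]]

e
t - e
f - e
p - e
p . q - e
q . q - e
c . q - e
c . c - e
c . c - t + e
c . c - f + e
c . c - p + e
c . c - q + e
c . c - c + e
c . c - c + t - e
c . c - c + f - e
c . c - c + p - e
c . c - c + q - e
c . c - c + c - e
c . c - c + c - t
c . c - c + c - f
c . c - c + c - p
c . c - c + c - q
c . c - c + c - c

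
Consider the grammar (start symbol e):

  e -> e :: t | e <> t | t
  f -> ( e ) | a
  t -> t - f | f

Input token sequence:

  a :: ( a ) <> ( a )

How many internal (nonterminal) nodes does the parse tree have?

[e [e [e [t [f a]]] :: [t [f ( [e [t [f a]]] )]]] <> [t [f ( [e [t [f a]]] )]]]

15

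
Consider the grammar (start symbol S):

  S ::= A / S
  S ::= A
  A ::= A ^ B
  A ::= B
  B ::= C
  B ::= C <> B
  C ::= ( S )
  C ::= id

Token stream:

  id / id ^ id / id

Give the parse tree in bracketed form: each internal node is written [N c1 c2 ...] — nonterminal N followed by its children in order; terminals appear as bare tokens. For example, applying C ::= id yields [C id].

[S [A [B [C id]]] / [S [A [A [B [C id]]] ^ [B [C id]]] / [S [A [B [C id]]]]]]

S
A / S
B / S
C / S
id / S
id / A / S
id / A ^ B / S
id / B ^ B / S
id / C ^ B / S
id / id ^ B / S
id / id ^ C / S
id / id ^ id / S
id / id ^ id / A
id / id ^ id / B
id / id ^ id / C
id / id ^ id / id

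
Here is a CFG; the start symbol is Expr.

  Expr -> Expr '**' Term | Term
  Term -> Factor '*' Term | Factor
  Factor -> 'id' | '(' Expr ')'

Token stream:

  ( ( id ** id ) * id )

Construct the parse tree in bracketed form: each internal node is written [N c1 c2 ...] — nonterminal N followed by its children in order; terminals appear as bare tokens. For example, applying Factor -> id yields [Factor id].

[Expr [Term [Factor ( [Expr [Term [Factor ( [Expr [Expr [Term [Factor id]]] ** [Term [Factor id]]] )] * [Term [Factor id]]]] )]]]

Expr
Term
Factor
( Expr )
( Term )
( Factor * Term )
( ( Expr ) * Term )
( ( Expr ** Term ) * Term )
( ( Term ** Term ) * Term )
( ( Factor ** Term ) * Term )
( ( id ** Term ) * Term )
( ( id ** Factor ) * Term )
( ( id ** id ) * Term )
( ( id ** id ) * Factor )
( ( id ** id ) * id )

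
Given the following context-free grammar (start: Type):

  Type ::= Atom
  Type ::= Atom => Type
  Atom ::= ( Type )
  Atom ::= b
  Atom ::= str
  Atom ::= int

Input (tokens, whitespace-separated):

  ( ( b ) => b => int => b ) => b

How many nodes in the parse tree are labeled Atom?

7

[Type [Atom ( [Type [Atom ( [Type [Atom b]] )] => [Type [Atom b] => [Type [Atom int] => [Type [Atom b]]]]] )] => [Type [Atom b]]]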